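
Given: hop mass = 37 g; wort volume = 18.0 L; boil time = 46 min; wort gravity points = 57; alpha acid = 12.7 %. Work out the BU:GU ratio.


U = 1.65·0.000125^(GP/1000)·(1−e^(−0.04t))/4.15;  IBU = (α/100)·m·U·1000/V;  BU:GU = IBU/GP
U = 1.65·0.000125^(57/1000)·(1−e^(−0.04·46))/4.15 = 0.2004
IBU = (12.7/100)·37·0.2004·1000/18.0 = 52.3098
BU:GU = 52.3098/57

0.9177


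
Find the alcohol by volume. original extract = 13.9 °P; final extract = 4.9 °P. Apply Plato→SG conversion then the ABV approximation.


SG = 259/(259 − P);  ABV = (OG − FG)·131.25
OG = 259/(259 − 13.9) = 1.0567
FG = 259/(259 − 4.9) = 1.0193
ABV = (1.0567 − 1.0193)·131.25

4.9124 % ABV


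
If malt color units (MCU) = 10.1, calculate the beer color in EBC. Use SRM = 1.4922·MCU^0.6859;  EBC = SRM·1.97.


SRM = 1.4922·10.1^0.6859 = 7.2894
EBC = 7.2894·1.97

14.3601 EBC


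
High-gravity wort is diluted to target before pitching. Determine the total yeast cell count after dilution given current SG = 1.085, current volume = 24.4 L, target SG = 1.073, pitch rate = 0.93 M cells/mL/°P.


V_w = V·((SG_c−1)/(SG_t−1)−1);  °P = 259 − 259/SG_t;  cells = rate·(V+V_w)·°P
V_w = 24.4·((1.085−1)/(1.073−1)−1) = 4.0110
V_final = 24.4 + 4.0110 = 28.4110
°P = 259 − 259/1.073 = 17.6207
cells = 0.93·28.4110·17.6207

465.5772 billion cells


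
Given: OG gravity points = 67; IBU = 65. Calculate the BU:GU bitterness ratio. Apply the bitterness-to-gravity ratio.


BU:GU = IBU / OG_points
BU:GU = 65 / 67

0.9701


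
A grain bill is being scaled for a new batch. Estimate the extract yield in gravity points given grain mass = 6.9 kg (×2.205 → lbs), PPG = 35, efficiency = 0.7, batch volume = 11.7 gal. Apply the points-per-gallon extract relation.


points = lbs × PPG × eff / vol
lbs = 6.9 × 2.205 = 15.2145
points = 15.2145 × 35 × 0.7 / 11.7

31.8594 points


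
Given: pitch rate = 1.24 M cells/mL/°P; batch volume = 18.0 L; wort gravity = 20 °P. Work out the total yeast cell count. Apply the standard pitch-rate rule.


cells (billions) = rate · V_L · °P
cells = 1.24 · 18.0 · 20

446.4000 billion cells


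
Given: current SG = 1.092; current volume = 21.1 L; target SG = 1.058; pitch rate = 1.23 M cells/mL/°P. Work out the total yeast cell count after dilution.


V_w = V·((SG_c−1)/(SG_t−1)−1);  °P = 259 − 259/SG_t;  cells = rate·(V+V_w)·°P
V_w = 21.1·((1.092−1)/(1.058−1)−1) = 12.3690
V_final = 21.1 + 12.3690 = 33.4690
°P = 259 − 259/1.058 = 14.1985
cells = 1.23·33.4690·14.1985

584.5067 billion cells


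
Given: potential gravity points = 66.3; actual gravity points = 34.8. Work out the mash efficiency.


efficiency = actual / potential × 100
efficiency = 34.8 / 66.3 × 100

52.4887 %


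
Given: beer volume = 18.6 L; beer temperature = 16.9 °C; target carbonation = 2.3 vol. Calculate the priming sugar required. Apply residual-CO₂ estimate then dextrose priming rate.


residual = 14.695·(0.01821 + 0.09011·e^(−0.04·T));  sugar = (target − residual)·4.0·V
residual = 14.695·(0.01821 + 0.09011·e^(−0.04·16.9)) = 0.9411
sugar = (2.3 − 0.9411)·4.0·18.6

101.0999 g


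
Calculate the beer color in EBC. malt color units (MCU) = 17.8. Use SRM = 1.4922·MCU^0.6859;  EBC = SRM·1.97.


SRM = 1.4922·17.8^0.6859 = 10.7520
EBC = 10.7520·1.97

21.1815 EBC


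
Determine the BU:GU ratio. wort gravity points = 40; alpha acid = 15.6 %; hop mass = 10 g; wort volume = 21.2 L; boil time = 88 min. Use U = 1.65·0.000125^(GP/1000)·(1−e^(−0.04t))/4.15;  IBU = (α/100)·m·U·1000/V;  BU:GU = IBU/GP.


U = 1.65·0.000125^(40/1000)·(1−e^(−0.04·88))/4.15 = 0.2693
IBU = (15.6/100)·10·0.2693·1000/21.2 = 19.8176
BU:GU = 19.8176/40

0.4954


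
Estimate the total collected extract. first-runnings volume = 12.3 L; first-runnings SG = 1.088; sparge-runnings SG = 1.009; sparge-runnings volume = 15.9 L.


total = Σ (SG_i − 1)·1000·V_i
first = (1.088 − 1)·1000·12.3 = 1082.4000
sparge = (1.009 − 1)·1000·15.9 = 143.1000
total = 1082.4000 + 143.1000

1225.5000 gravity·L


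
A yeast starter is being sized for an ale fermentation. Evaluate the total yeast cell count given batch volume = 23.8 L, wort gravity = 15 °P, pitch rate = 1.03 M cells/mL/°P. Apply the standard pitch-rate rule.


cells (billions) = rate · V_L · °P
cells = 1.03 · 23.8 · 15

367.7100 billion cells


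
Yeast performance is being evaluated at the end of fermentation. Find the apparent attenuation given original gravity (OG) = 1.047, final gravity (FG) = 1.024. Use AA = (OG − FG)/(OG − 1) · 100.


AA = (1.047 − 1.024)/(1.047 − 1) · 100

48.9362 %


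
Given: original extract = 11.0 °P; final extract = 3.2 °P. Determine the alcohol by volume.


SG = 259/(259 − P);  ABV = (OG − FG)·131.25
OG = 259/(259 − 11.0) = 1.0444
FG = 259/(259 − 3.2) = 1.0125
ABV = (1.0444 − 1.0125)·131.25

4.1797 % ABV


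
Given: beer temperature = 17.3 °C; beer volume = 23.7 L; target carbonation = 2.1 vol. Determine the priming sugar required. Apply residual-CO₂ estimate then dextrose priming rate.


residual = 14.695·(0.01821 + 0.09011·e^(−0.04·T));  sugar = (target − residual)·4.0·V
residual = 14.695·(0.01821 + 0.09011·e^(−0.04·17.3)) = 0.9304
sugar = (2.1 − 0.9304)·4.0·23.7

110.8744 g


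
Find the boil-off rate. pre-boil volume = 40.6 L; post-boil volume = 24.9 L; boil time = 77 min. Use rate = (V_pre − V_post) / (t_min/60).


rate = (40.6 − 24.9) / (77/60)

12.2338 L/hr


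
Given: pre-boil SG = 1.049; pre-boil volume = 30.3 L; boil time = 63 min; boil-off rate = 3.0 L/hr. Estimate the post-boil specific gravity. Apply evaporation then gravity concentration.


V_post = V_pre − rate·(t/60);  SG_post = 1 + (SG_pre−1)·V_pre/V_post
V_post = 30.3 − 3.0·(63/60) = 27.1500
SG_post = 1 + (1.049 − 1)·30.3/27.1500

1.0547


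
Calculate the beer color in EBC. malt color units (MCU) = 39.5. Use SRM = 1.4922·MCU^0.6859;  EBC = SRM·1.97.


SRM = 1.4922·39.5^0.6859 = 18.5752
EBC = 18.5752·1.97

36.5931 EBC


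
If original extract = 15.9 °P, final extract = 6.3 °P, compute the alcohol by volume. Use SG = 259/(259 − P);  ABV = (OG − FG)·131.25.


OG = 259/(259 − 15.9) = 1.0654
FG = 259/(259 − 6.3) = 1.0249
ABV = (1.0654 − 1.0249)·131.25

5.3123 % ABV


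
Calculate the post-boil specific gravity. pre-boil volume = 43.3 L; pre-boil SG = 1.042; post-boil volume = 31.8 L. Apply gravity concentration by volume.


SG_post = 1 + (SG_pre − 1)·V_pre/V_post
pts_pre = (1.042 − 1)·1000 = 42.0000
pts_post = 42.0000·43.3/31.8 = 57.1887
SG_post = 1 + 57.1887/1000

1.0572


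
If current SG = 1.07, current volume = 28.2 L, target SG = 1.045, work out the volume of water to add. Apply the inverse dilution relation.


V_water = V·((SG_curr − 1)/(SG_target − 1) − 1)
V_water = 28.2·((1.07 − 1)/(1.045 − 1) − 1)

15.6667 L


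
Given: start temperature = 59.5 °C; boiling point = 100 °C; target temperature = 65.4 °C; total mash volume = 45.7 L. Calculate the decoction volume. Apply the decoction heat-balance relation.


V_dec = V_total·(T_target − T_start)/(T_boil − T_start)
V_dec = 45.7·(65.4 − 59.5)/(100 − 59.5)

6.6575 L


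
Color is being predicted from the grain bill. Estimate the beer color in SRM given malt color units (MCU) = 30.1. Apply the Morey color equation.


SRM = 1.4922 · MCU^0.6859
SRM = 1.4922 · 30.1^0.6859

15.4161 SRM


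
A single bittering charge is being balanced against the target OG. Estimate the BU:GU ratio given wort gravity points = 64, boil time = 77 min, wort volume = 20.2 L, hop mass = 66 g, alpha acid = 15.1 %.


U = 1.65·0.000125^(GP/1000)·(1−e^(−0.04t))/4.15;  IBU = (α/100)·m·U·1000/V;  BU:GU = IBU/GP
U = 1.65·0.000125^(64/1000)·(1−e^(−0.04·77))/4.15 = 0.2134
IBU = (15.1/100)·66·0.2134·1000/20.2 = 105.2869
BU:GU = 105.2869/64

1.6451


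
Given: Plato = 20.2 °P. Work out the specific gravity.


SG = 259/(259 − P)
SG = 259/(259 − 20.2)

1.0846


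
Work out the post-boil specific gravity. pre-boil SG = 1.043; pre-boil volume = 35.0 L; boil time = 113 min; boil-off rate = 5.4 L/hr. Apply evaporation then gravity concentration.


V_post = V_pre − rate·(t/60);  SG_post = 1 + (SG_pre−1)·V_pre/V_post
V_post = 35.0 − 5.4·(113/60) = 24.8300
SG_post = 1 + (1.043 − 1)·35.0/24.8300

1.0606


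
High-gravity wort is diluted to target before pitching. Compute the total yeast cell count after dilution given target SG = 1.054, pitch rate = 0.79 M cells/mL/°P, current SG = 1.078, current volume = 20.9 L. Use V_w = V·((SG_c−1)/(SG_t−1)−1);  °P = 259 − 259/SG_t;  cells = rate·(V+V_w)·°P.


V_w = 20.9·((1.078−1)/(1.054−1)−1) = 9.2889
V_final = 20.9 + 9.2889 = 30.1889
°P = 259 − 259/1.054 = 13.2694
cells = 0.79·30.1889·13.2694

316.4661 billion cells


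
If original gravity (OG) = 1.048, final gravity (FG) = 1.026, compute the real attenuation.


AA = (OG−FG)/(OG−1)·100;  RA = AA·0.8192
AA = (1.048 − 1.026)/(1.048 − 1)·100 = 45.8333
RA = 45.8333·0.8192

37.5467 %


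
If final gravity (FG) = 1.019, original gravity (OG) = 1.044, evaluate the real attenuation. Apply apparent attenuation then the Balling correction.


AA = (OG−FG)/(OG−1)·100;  RA = AA·0.8192
AA = (1.044 − 1.019)/(1.044 − 1)·100 = 56.8182
RA = 56.8182·0.8192

46.5455 %


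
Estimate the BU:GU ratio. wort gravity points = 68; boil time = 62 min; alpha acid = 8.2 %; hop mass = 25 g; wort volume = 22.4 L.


U = 1.65·0.000125^(GP/1000)·(1−e^(−0.04t))/4.15;  IBU = (α/100)·m·U·1000/V;  BU:GU = IBU/GP
U = 1.65·0.000125^(68/1000)·(1−e^(−0.04·62))/4.15 = 0.1977
IBU = (8.2/100)·25·0.1977·1000/22.4 = 18.0946
BU:GU = 18.0946/68

0.2661


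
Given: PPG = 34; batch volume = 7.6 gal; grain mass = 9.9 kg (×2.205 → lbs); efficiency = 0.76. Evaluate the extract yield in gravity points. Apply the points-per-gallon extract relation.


points = lbs × PPG × eff / vol
lbs = 9.9 × 2.205 = 21.8295
points = 21.8295 × 34 × 0.76 / 7.6

74.2203 points


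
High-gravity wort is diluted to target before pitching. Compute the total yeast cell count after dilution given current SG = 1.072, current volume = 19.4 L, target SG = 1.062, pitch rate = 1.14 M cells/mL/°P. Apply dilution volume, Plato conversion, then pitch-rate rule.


V_w = V·((SG_c−1)/(SG_t−1)−1);  °P = 259 − 259/SG_t;  cells = rate·(V+V_w)·°P
V_w = 19.4·((1.072−1)/(1.062−1)−1) = 3.1290
V_final = 19.4 + 3.1290 = 22.5290
°P = 259 − 259/1.062 = 15.1205
cells = 1.14·22.5290·15.1205

388.3420 billion cells


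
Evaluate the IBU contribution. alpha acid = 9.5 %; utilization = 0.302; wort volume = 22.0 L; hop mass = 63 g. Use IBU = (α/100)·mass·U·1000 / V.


IBU = (9.5/100)·63·0.302·1000 / 22.0

82.1577 IBU


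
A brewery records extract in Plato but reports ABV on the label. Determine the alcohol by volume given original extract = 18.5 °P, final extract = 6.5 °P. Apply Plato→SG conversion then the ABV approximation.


SG = 259/(259 − P);  ABV = (OG − FG)·131.25
OG = 259/(259 − 18.5) = 1.0769
FG = 259/(259 − 6.5) = 1.0257
ABV = (1.0769 − 1.0257)·131.25

6.7174 % ABV


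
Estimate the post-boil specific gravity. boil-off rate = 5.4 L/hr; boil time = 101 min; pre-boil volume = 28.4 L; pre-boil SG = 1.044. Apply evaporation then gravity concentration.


V_post = V_pre − rate·(t/60);  SG_post = 1 + (SG_pre−1)·V_pre/V_post
V_post = 28.4 − 5.4·(101/60) = 19.3100
SG_post = 1 + (1.044 − 1)·28.4/19.3100

1.0647


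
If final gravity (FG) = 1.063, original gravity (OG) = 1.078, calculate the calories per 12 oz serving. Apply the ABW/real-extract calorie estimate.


ABW = (OG−FG)·131.25·0.79/FG;  °P = 259 − 259/SG (for OG→OE and FG→AE);  RE = 0.1808·OE + 0.8192·AE;  Cal = (6.9·ABW + 4·(RE−0.1))·FG·3.55
ABW = (1.078 − 1.063)·131.25·0.79/1.063 = 1.4631
OE = 259 − 259/1.078 = 18.7403 °P
AE = 259 − 259/1.063 = 15.3500 °P
RE = 0.1808·18.7403 + 0.8192·15.3500 = 15.9629 °P
Cal = (6.9·1.4631 + 4·(15.9629−0.1))·1.063·3.55

277.5418 kcal


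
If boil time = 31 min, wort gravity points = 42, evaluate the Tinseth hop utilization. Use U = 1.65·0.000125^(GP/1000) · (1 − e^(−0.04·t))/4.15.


bigness = 1.65·0.000125^(42/1000) = 1.1312
boil_factor = (1 − e^(−0.04·31))/4.15 = 0.1712
U = 1.1312 · 0.1712

0.1937


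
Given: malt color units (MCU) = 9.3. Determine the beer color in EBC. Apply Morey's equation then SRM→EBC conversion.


SRM = 1.4922·MCU^0.6859;  EBC = SRM·1.97
SRM = 1.4922·9.3^0.6859 = 6.8883
EBC = 6.8883·1.97

13.5699 EBC


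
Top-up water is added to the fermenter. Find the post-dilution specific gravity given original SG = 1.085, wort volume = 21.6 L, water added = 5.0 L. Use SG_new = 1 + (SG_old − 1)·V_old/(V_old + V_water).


pts = (1.085 − 1)·1000·21.6/(21.6 + 5.0) = 69.0226
SG_new = 1 + 69.0226/1000

1.0690


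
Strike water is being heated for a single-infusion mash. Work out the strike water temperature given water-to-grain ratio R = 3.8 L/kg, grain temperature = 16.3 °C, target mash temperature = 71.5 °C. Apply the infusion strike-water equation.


T_strike = (0.41/R)·(T_mash − T_grain) + T_mash
T_strike = (0.41/3.8)·(71.5 − 16.3) + 71.5

77.4558 °C


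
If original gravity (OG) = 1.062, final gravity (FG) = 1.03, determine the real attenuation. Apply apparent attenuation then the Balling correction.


AA = (OG−FG)/(OG−1)·100;  RA = AA·0.8192
AA = (1.062 − 1.03)/(1.062 − 1)·100 = 51.6129
RA = 51.6129·0.8192

42.2813 %


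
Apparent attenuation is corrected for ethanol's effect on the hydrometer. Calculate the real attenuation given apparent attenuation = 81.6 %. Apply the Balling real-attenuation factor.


RA = AA · 0.8192
RA = 81.6 · 0.8192

66.8467 %


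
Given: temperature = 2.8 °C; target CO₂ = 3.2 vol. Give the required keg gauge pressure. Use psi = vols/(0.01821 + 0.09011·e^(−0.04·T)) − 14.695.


psi = 3.2/(0.01821 + 0.09011·e^(−0.04·2.8)) − 14.695

17.7027 psi


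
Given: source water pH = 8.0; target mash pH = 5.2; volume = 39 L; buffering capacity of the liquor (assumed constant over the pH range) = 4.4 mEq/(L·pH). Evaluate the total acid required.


acid = buffering capacity · (pH_source − pH_target) · V
acid = 4.4 · (8.0 − 5.2) · 39

480.4800 mEq


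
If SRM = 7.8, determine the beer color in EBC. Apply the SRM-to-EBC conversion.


EBC = SRM · 1.97
EBC = 7.8 · 1.97

15.3660 EBC


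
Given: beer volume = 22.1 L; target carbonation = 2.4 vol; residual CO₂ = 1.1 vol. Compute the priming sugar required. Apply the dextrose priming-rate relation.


sugar = (target − residual)·4.0·V
sugar = (2.4 − 1.1)·4.0·22.1

114.9200 g


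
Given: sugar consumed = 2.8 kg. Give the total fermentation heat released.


Q = m_sugar · 590 kJ/kg
Q = 2.8 · 590

1652.0000 kJ


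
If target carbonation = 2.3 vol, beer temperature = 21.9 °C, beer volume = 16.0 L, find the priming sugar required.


residual = 14.695·(0.01821 + 0.09011·e^(−0.04·T));  sugar = (target − residual)·4.0·V
residual = 14.695·(0.01821 + 0.09011·e^(−0.04·21.9)) = 0.8190
sugar = (2.3 − 0.8190)·4.0·16.0

94.7815 g


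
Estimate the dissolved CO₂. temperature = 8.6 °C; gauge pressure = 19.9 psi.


vols = (P + 14.695)·(0.01821 + 0.09011·e^(−0.04·T))
vols = (19.9 + 14.695)·(0.01821 + 0.09011·e^(−0.04·8.6))

2.8400 volumes


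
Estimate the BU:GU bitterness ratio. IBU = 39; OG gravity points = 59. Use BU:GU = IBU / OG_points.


BU:GU = 39 / 59

0.6610


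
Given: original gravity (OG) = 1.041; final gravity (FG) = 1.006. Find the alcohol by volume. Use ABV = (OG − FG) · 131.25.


ABV = (1.041 − 1.006) · 131.25

4.5937 % ABV


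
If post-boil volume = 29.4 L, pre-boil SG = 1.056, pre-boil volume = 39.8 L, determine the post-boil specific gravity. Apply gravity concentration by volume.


SG_post = 1 + (SG_pre − 1)·V_pre/V_post
pts_pre = (1.056 − 1)·1000 = 56.0000
pts_post = 56.0000·39.8/29.4 = 75.8095
SG_post = 1 + 75.8095/1000

1.0758


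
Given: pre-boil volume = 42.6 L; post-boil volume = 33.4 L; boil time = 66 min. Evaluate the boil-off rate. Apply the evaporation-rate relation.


rate = (V_pre − V_post) / (t_min/60)
rate = (42.6 − 33.4) / (66/60)

8.3636 L/hr


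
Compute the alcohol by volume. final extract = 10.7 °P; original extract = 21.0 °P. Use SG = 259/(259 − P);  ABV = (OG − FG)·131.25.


OG = 259/(259 − 21.0) = 1.0882
FG = 259/(259 − 10.7) = 1.0431
ABV = (1.0882 − 1.0431)·131.25

5.9249 % ABV


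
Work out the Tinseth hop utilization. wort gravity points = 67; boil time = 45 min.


U = 1.65·0.000125^(GP/1000) · (1 − e^(−0.04·t))/4.15
bigness = 1.65·0.000125^(67/1000) = 0.9036
boil_factor = (1 − e^(−0.04·45))/4.15 = 0.2011
U = 0.9036 · 0.2011

0.1817


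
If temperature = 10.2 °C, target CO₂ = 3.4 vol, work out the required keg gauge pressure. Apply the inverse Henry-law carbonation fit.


psi = vols/(0.01821 + 0.09011·e^(−0.04·T)) − 14.695
psi = 3.4/(0.01821 + 0.09011·e^(−0.04·10.2)) − 14.695

28.8215 psi


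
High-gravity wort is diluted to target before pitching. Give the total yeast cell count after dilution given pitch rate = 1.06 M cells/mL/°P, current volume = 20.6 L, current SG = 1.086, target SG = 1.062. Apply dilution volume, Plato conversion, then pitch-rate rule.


V_w = V·((SG_c−1)/(SG_t−1)−1);  °P = 259 − 259/SG_t;  cells = rate·(V+V_w)·°P
V_w = 20.6·((1.086−1)/(1.062−1)−1) = 7.9742
V_final = 20.6 + 7.9742 = 28.5742
°P = 259 − 259/1.062 = 15.1205
cells = 1.06·28.5742·15.1205

457.9803 billion cells


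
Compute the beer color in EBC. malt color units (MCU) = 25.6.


SRM = 1.4922·MCU^0.6859;  EBC = SRM·1.97
SRM = 1.4922·25.6^0.6859 = 13.7955
EBC = 13.7955·1.97

27.1772 EBC


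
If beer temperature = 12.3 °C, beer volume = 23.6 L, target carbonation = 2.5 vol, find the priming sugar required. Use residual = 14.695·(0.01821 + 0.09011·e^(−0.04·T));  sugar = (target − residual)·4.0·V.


residual = 14.695·(0.01821 + 0.09011·e^(−0.04·12.3)) = 1.0772
sugar = (2.5 − 1.0772)·4.0·23.6

134.3128 g


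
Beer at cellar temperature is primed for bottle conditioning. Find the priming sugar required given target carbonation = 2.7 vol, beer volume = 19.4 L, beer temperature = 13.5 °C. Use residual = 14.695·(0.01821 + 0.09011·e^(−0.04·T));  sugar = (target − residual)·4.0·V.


residual = 14.695·(0.01821 + 0.09011·e^(−0.04·13.5)) = 1.0393
sugar = (2.7 − 1.0393)·4.0·19.4

128.8741 g


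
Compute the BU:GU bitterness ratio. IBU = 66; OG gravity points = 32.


BU:GU = IBU / OG_points
BU:GU = 66 / 32

2.0625


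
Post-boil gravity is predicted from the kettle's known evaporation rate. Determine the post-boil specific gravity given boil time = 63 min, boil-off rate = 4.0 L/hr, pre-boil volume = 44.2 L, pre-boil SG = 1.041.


V_post = V_pre − rate·(t/60);  SG_post = 1 + (SG_pre−1)·V_pre/V_post
V_post = 44.2 − 4.0·(63/60) = 40.0000
SG_post = 1 + (1.041 − 1)·44.2/40.0000

1.0453


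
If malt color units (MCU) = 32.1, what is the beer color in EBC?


SRM = 1.4922·MCU^0.6859;  EBC = SRM·1.97
SRM = 1.4922·32.1^0.6859 = 16.1116
EBC = 16.1116·1.97

31.7399 EBC


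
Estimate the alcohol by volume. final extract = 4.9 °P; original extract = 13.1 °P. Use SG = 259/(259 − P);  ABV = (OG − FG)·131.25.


OG = 259/(259 − 13.1) = 1.0533
FG = 259/(259 − 4.9) = 1.0193
ABV = (1.0533 − 1.0193)·131.25

4.4612 % ABV


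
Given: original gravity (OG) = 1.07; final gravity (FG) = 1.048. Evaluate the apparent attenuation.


AA = (OG − FG)/(OG − 1) · 100
AA = (1.07 − 1.048)/(1.07 − 1) · 100

31.4286 %


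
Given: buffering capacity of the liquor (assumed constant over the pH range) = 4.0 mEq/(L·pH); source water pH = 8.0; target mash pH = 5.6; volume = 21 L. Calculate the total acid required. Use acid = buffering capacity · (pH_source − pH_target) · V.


acid = 4.0 · (8.0 − 5.6) · 21

201.6000 mEq


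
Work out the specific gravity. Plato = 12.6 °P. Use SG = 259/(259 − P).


SG = 259/(259 − 12.6)

1.0511


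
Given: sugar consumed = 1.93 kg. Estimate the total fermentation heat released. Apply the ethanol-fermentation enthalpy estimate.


Q = m_sugar · 590 kJ/kg
Q = 1.93 · 590

1138.7000 kJ


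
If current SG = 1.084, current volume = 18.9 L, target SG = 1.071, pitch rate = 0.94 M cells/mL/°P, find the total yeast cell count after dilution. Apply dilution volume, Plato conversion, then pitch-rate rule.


V_w = V·((SG_c−1)/(SG_t−1)−1);  °P = 259 − 259/SG_t;  cells = rate·(V+V_w)·°P
V_w = 18.9·((1.084−1)/(1.071−1)−1) = 3.4606
V_final = 18.9 + 3.4606 = 22.3606
°P = 259 − 259/1.071 = 17.1699
cells = 0.94·22.3606·17.1699

360.8936 billion cells


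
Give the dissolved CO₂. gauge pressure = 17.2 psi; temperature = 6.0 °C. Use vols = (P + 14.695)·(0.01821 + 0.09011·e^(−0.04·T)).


vols = (17.2 + 14.695)·(0.01821 + 0.09011·e^(−0.04·6.0))

2.8416 volumes


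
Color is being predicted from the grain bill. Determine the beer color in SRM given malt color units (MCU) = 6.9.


SRM = 1.4922 · MCU^0.6859
SRM = 1.4922 · 6.9^0.6859

5.6130 SRM


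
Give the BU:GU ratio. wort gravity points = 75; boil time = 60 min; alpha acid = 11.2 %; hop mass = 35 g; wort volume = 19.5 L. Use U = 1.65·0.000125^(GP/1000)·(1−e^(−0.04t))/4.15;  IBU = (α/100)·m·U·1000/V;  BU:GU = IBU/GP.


U = 1.65·0.000125^(75/1000)·(1−e^(−0.04·60))/4.15 = 0.1842
IBU = (11.2/100)·35·0.1842·1000/19.5 = 37.0386
BU:GU = 37.0386/75

0.4938


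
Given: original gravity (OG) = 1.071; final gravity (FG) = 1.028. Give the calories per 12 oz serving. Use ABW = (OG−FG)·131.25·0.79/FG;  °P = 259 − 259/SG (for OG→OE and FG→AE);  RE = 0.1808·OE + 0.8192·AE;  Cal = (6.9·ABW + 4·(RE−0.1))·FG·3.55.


ABW = (1.071 − 1.028)·131.25·0.79/1.028 = 4.3371
OE = 259 − 259/1.071 = 17.1699 °P
AE = 259 − 259/1.028 = 7.0545 °P
RE = 0.1808·17.1699 + 0.8192·7.0545 = 8.8833 °P
Cal = (6.9·4.3371 + 4·(8.8833−0.1))·1.028·3.55

237.4283 kcal


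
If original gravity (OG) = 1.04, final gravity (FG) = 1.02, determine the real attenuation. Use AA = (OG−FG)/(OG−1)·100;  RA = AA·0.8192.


AA = (1.04 − 1.02)/(1.04 − 1)·100 = 50.0000
RA = 50.0000·0.8192

40.9600 %


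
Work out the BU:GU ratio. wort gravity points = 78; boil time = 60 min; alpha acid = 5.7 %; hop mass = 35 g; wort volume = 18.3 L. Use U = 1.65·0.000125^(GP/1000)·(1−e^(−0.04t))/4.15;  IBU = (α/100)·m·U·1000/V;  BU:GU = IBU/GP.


U = 1.65·0.000125^(78/1000)·(1−e^(−0.04·60))/4.15 = 0.1793
IBU = (5.7/100)·35·0.1793·1000/18.3 = 19.5517
BU:GU = 19.5517/78

0.2507


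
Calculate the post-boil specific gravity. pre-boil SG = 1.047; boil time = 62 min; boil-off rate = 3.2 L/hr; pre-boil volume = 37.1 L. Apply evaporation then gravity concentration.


V_post = V_pre − rate·(t/60);  SG_post = 1 + (SG_pre−1)·V_pre/V_post
V_post = 37.1 − 3.2·(62/60) = 33.7933
SG_post = 1 + (1.047 − 1)·37.1/33.7933

1.0516


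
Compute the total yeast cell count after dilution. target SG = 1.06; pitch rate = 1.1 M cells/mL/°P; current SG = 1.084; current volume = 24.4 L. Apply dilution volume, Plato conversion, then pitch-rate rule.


V_w = V·((SG_c−1)/(SG_t−1)−1);  °P = 259 − 259/SG_t;  cells = rate·(V+V_w)·°P
V_w = 24.4·((1.084−1)/(1.06−1)−1) = 9.7600
V_final = 24.4 + 9.7600 = 34.1600
°P = 259 − 259/1.06 = 14.6604
cells = 1.1·34.1600·14.6604

550.8783 billion cells


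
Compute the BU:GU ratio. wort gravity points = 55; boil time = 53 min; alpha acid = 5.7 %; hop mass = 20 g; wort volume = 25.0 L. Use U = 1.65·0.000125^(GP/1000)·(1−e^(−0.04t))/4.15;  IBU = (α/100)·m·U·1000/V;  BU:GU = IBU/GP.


U = 1.65·0.000125^(55/1000)·(1−e^(−0.04·53))/4.15 = 0.2134
IBU = (5.7/100)·20·0.2134·1000/25.0 = 9.7319
BU:GU = 9.7319/55

0.1769


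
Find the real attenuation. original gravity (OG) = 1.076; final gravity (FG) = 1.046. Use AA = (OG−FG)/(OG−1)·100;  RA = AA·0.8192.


AA = (1.076 − 1.046)/(1.076 − 1)·100 = 39.4737
RA = 39.4737·0.8192

32.3368 %


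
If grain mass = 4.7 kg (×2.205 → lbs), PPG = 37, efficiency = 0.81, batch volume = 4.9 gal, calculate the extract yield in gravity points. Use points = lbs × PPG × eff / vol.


lbs = 4.7 × 2.205 = 10.3635
points = 10.3635 × 37 × 0.81 / 4.9

63.3865 points


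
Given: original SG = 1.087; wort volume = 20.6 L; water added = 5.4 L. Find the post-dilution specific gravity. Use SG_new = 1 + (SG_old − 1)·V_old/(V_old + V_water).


pts = (1.087 − 1)·1000·20.6/(20.6 + 5.4) = 68.9308
SG_new = 1 + 68.9308/1000

1.0689


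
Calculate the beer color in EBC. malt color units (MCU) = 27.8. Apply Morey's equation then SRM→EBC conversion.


SRM = 1.4922·MCU^0.6859;  EBC = SRM·1.97
SRM = 1.4922·27.8^0.6859 = 14.5981
EBC = 14.5981·1.97

28.7583 EBC


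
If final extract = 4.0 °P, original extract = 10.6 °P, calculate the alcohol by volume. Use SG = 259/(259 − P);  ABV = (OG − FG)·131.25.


OG = 259/(259 − 10.6) = 1.0427
FG = 259/(259 − 4.0) = 1.0157
ABV = (1.0427 − 1.0157)·131.25

3.5420 % ABV


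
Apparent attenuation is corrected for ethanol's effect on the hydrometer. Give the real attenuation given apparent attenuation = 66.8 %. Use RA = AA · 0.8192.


RA = 66.8 · 0.8192

54.7226 %


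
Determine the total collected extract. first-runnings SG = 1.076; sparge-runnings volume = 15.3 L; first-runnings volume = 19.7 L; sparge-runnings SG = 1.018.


total = Σ (SG_i − 1)·1000·V_i
first = (1.076 − 1)·1000·19.7 = 1497.2000
sparge = (1.018 − 1)·1000·15.3 = 275.4000
total = 1497.2000 + 275.4000

1772.6000 gravity·L


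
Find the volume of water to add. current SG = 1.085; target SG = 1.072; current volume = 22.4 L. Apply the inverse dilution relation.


V_water = V·((SG_curr − 1)/(SG_target − 1) − 1)
V_water = 22.4·((1.085 − 1)/(1.072 − 1) − 1)

4.0444 L


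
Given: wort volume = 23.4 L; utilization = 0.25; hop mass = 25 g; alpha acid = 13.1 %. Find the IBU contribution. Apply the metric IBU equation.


IBU = (α/100)·mass·U·1000 / V
IBU = (13.1/100)·25·0.25·1000 / 23.4

34.9893 IBU


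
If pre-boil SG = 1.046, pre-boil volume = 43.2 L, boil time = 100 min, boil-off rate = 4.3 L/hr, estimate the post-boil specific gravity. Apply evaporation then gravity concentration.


V_post = V_pre − rate·(t/60);  SG_post = 1 + (SG_pre−1)·V_pre/V_post
V_post = 43.2 − 4.3·(100/60) = 36.0333
SG_post = 1 + (1.046 − 1)·43.2/36.0333

1.0551


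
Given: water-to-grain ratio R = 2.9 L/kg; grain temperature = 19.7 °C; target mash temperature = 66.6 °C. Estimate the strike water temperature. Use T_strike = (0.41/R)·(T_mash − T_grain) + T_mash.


T_strike = (0.41/2.9)·(66.6 − 19.7) + 66.6

73.2307 °C


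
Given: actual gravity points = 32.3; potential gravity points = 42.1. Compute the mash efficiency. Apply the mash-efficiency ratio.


efficiency = actual / potential × 100
efficiency = 32.3 / 42.1 × 100

76.7221 %


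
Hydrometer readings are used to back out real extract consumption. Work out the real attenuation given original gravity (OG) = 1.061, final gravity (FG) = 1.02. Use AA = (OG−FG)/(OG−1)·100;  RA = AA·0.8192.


AA = (1.061 − 1.02)/(1.061 − 1)·100 = 67.2131
RA = 67.2131·0.8192

55.0610 %


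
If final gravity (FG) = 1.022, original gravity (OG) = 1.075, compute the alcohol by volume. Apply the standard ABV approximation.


ABV = (OG − FG) · 131.25
ABV = (1.075 − 1.022) · 131.25

6.9562 % ABV


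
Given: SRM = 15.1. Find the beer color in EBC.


EBC = SRM · 1.97
EBC = 15.1 · 1.97

29.7470 EBC


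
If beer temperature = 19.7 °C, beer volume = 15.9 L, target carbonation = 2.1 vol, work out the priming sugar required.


residual = 14.695·(0.01821 + 0.09011·e^(−0.04·T));  sugar = (target − residual)·4.0·V
residual = 14.695·(0.01821 + 0.09011·e^(−0.04·19.7)) = 0.8698
sugar = (2.1 − 0.8698)·4.0·15.9

78.2429 g


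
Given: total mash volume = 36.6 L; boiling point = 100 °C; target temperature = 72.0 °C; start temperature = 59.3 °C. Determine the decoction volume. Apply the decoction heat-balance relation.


V_dec = V_total·(T_target − T_start)/(T_boil − T_start)
V_dec = 36.6·(72.0 − 59.3)/(100 − 59.3)

11.4206 L


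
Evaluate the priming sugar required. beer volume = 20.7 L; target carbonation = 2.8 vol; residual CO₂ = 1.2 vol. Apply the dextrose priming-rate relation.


sugar = (target − residual)·4.0·V
sugar = (2.8 − 1.2)·4.0·20.7

132.4800 g


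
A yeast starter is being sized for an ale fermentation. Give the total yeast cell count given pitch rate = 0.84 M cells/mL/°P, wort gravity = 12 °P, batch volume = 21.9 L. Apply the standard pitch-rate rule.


cells (billions) = rate · V_L · °P
cells = 0.84 · 21.9 · 12

220.7520 billion cells


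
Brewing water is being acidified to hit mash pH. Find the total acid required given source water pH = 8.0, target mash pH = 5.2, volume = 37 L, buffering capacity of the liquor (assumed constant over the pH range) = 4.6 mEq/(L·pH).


acid = buffering capacity · (pH_source − pH_target) · V
acid = 4.6 · (8.0 − 5.2) · 37

476.5600 mEq


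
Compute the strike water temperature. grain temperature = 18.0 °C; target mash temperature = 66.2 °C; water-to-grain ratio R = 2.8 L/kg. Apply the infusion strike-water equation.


T_strike = (0.41/R)·(T_mash − T_grain) + T_mash
T_strike = (0.41/2.8)·(66.2 − 18.0) + 66.2

73.2579 °C


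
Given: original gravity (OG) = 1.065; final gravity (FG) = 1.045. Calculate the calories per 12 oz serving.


ABW = (OG−FG)·131.25·0.79/FG;  °P = 259 − 259/SG (for OG→OE and FG→AE);  RE = 0.1808·OE + 0.8192·AE;  Cal = (6.9·ABW + 4·(RE−0.1))·FG·3.55
ABW = (1.065 − 1.045)·131.25·0.79/1.045 = 1.9844
OE = 259 − 259/1.065 = 15.8075 °P
AE = 259 − 259/1.045 = 11.1531 °P
RE = 0.1808·15.8075 + 0.8192·11.1531 = 11.9946 °P
Cal = (6.9·1.9844 + 4·(11.9946−0.1))·1.045·3.55

227.3009 kcal


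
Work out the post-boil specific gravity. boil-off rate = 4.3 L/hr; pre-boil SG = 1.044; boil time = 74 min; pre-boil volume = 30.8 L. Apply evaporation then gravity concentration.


V_post = V_pre − rate·(t/60);  SG_post = 1 + (SG_pre−1)·V_pre/V_post
V_post = 30.8 − 4.3·(74/60) = 25.4967
SG_post = 1 + (1.044 − 1)·30.8/25.4967

1.0532


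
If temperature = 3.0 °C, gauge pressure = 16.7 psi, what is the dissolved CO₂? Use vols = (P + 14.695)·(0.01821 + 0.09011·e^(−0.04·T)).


vols = (16.7 + 14.695)·(0.01821 + 0.09011·e^(−0.04·3.0))

3.0808 volumes


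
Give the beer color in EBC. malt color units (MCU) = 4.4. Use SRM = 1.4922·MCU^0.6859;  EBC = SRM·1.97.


SRM = 1.4922·4.4^0.6859 = 4.1226
EBC = 4.1226·1.97

8.1215 EBC


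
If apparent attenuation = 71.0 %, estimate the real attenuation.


RA = AA · 0.8192
RA = 71.0 · 0.8192

58.1632 %


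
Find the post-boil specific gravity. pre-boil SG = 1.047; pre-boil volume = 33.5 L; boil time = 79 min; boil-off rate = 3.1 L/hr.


V_post = V_pre − rate·(t/60);  SG_post = 1 + (SG_pre−1)·V_pre/V_post
V_post = 33.5 − 3.1·(79/60) = 29.4183
SG_post = 1 + (1.047 − 1)·33.5/29.4183

1.0535


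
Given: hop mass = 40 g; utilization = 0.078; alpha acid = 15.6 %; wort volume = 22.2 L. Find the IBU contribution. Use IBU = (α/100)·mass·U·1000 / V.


IBU = (15.6/100)·40·0.078·1000 / 22.2

21.9243 IBU


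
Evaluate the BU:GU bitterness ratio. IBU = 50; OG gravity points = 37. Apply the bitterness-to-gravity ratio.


BU:GU = IBU / OG_points
BU:GU = 50 / 37

1.3514


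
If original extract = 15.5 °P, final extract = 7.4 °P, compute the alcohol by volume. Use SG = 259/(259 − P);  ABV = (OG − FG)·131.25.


OG = 259/(259 − 15.5) = 1.0637
FG = 259/(259 − 7.4) = 1.0294
ABV = (1.0637 − 1.0294)·131.25

4.4944 % ABV


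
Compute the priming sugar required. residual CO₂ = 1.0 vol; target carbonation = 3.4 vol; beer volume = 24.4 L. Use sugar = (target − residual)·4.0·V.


sugar = (3.4 − 1.0)·4.0·24.4

234.2400 g


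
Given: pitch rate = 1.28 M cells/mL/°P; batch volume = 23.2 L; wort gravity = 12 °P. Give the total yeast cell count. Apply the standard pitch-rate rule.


cells (billions) = rate · V_L · °P
cells = 1.28 · 23.2 · 12

356.3520 billion cells


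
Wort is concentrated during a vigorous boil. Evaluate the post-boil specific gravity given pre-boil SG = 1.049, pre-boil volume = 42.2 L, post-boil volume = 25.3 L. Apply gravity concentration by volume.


SG_post = 1 + (SG_pre − 1)·V_pre/V_post
pts_pre = (1.049 − 1)·1000 = 49.0000
pts_post = 49.0000·42.2/25.3 = 81.7312
SG_post = 1 + 81.7312/1000

1.0817


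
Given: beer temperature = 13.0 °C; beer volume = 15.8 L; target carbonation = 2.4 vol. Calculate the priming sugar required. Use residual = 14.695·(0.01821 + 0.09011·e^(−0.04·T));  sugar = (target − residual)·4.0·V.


residual = 14.695·(0.01821 + 0.09011·e^(−0.04·13.0)) = 1.0548
sugar = (2.4 − 1.0548)·4.0·15.8

85.0141 g


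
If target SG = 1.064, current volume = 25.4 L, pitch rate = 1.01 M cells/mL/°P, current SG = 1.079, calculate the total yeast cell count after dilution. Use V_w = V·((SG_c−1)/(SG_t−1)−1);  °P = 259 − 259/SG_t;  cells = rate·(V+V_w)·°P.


V_w = 25.4·((1.079−1)/(1.064−1)−1) = 5.9531
V_final = 25.4 + 5.9531 = 31.3531
°P = 259 − 259/1.064 = 15.5789
cells = 1.01·31.3531·15.5789

493.3332 billion cells


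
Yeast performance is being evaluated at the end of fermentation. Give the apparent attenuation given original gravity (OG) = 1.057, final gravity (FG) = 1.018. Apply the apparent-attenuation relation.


AA = (OG − FG)/(OG − 1) · 100
AA = (1.057 − 1.018)/(1.057 − 1) · 100

68.4211 %


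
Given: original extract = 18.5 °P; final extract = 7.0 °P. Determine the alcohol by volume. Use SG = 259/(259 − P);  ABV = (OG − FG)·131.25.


OG = 259/(259 − 18.5) = 1.0769
FG = 259/(259 − 7.0) = 1.0278
ABV = (1.0769 − 1.0278)·131.25

6.4503 % ABV


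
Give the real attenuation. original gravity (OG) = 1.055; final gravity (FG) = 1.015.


AA = (OG−FG)/(OG−1)·100;  RA = AA·0.8192
AA = (1.055 − 1.015)/(1.055 − 1)·100 = 72.7273
RA = 72.7273·0.8192

59.5782 %


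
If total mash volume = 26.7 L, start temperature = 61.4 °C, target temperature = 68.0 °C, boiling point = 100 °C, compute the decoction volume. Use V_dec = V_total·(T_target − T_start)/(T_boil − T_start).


V_dec = 26.7·(68.0 − 61.4)/(100 − 61.4)

4.5653 L


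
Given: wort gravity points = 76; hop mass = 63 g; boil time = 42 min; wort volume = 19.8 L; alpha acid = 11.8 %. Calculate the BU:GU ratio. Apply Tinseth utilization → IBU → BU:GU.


U = 1.65·0.000125^(GP/1000)·(1−e^(−0.04t))/4.15;  IBU = (α/100)·m·U·1000/V;  BU:GU = IBU/GP
U = 1.65·0.000125^(76/1000)·(1−e^(−0.04·42))/4.15 = 0.1634
IBU = (11.8/100)·63·0.1634·1000/19.8 = 61.3456
BU:GU = 61.3456/76

0.8072


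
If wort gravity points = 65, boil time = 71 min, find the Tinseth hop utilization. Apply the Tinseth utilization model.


U = 1.65·0.000125^(GP/1000) · (1 − e^(−0.04·t))/4.15
bigness = 1.65·0.000125^(65/1000) = 0.9200
boil_factor = (1 − e^(−0.04·71))/4.15 = 0.2269
U = 0.9200 · 0.2269

0.2087


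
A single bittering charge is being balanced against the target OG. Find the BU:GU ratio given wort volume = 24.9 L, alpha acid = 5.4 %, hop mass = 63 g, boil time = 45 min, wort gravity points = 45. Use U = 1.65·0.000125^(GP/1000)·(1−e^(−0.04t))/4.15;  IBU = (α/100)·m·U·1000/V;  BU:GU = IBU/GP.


U = 1.65·0.000125^(45/1000)·(1−e^(−0.04·45))/4.15 = 0.2215
IBU = (5.4/100)·63·0.2215·1000/24.9 = 30.2596
BU:GU = 30.2596/45

0.6724


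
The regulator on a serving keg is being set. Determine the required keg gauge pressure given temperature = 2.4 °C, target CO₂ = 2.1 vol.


psi = vols/(0.01821 + 0.09011·e^(−0.04·T)) − 14.695
psi = 2.1/(0.01821 + 0.09011·e^(−0.04·2.4)) − 14.695

6.2900 psi


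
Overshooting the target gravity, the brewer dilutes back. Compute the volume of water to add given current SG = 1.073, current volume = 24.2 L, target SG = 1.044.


V_water = V·((SG_curr − 1)/(SG_target − 1) − 1)
V_water = 24.2·((1.073 − 1)/(1.044 − 1) − 1)

15.9500 L


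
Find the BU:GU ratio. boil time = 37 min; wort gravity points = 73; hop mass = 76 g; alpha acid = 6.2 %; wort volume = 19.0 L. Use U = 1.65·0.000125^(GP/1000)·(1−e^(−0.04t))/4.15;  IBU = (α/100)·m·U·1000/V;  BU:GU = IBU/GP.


U = 1.65·0.000125^(73/1000)·(1−e^(−0.04·37))/4.15 = 0.1593
IBU = (6.2/100)·76·0.1593·1000/19.0 = 39.5169
BU:GU = 39.5169/73

0.5413


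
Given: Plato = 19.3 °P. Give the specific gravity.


SG = 259/(259 − P)
SG = 259/(259 − 19.3)

1.0805


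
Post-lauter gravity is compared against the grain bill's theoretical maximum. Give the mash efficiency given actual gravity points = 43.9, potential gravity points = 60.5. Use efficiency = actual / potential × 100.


efficiency = 43.9 / 60.5 × 100

72.5620 %


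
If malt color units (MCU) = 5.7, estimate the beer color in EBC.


SRM = 1.4922·MCU^0.6859;  EBC = SRM·1.97
SRM = 1.4922·5.7^0.6859 = 4.9236
EBC = 4.9236·1.97

9.6995 EBC


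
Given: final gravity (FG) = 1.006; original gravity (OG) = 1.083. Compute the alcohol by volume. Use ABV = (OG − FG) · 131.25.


ABV = (1.083 − 1.006) · 131.25

10.1062 % ABV


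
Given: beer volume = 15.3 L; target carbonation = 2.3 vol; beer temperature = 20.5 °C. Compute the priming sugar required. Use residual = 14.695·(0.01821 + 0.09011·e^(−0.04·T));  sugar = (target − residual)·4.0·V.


residual = 14.695·(0.01821 + 0.09011·e^(−0.04·20.5)) = 0.8508
sugar = (2.3 − 0.8508)·4.0·15.3

88.6910 g


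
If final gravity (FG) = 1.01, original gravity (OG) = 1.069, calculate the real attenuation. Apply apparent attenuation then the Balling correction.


AA = (OG−FG)/(OG−1)·100;  RA = AA·0.8192
AA = (1.069 − 1.01)/(1.069 − 1)·100 = 85.5072
RA = 85.5072·0.8192

70.0475 %


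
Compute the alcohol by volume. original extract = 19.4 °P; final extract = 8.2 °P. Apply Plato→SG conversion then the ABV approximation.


SG = 259/(259 − P);  ABV = (OG − FG)·131.25
OG = 259/(259 − 19.4) = 1.0810
FG = 259/(259 − 8.2) = 1.0327
ABV = (1.0810 − 1.0327)·131.25

6.3358 % ABV


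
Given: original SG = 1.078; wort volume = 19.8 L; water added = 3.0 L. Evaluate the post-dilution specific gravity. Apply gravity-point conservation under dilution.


SG_new = 1 + (SG_old − 1)·V_old/(V_old + V_water)
pts = (1.078 − 1)·1000·19.8/(19.8 + 3.0) = 67.7368
SG_new = 1 + 67.7368/1000

1.0677


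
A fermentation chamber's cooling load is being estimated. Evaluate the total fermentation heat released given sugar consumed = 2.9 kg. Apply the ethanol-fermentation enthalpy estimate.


Q = m_sugar · 590 kJ/kg
Q = 2.9 · 590

1711.0000 kJ


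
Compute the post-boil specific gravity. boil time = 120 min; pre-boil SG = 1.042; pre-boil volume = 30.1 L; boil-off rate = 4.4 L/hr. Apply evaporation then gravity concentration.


V_post = V_pre − rate·(t/60);  SG_post = 1 + (SG_pre−1)·V_pre/V_post
V_post = 30.1 − 4.4·(120/60) = 21.3000
SG_post = 1 + (1.042 − 1)·30.1/21.3000

1.0594
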